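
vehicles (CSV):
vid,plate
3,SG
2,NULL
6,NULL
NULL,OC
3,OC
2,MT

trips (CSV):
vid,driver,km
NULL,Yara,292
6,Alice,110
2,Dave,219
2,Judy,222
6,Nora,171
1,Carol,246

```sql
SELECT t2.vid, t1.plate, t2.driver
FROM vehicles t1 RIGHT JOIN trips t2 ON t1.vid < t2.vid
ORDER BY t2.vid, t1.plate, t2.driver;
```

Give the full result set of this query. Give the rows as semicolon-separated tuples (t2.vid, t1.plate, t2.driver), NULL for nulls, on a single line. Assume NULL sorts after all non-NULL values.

RIGHT JOIN keeps every row from `trips`; unmatched rows get NULL for `vehicles`'s columns.
Matching on t1.vid < t2.vid. A NULL in a compared column never satisfies the condition.
- vid=3: 2 matching t2 row(s), so 2 row(s) emitted.
- vid=2: 2 matching t2 row(s), so 2 row(s) emitted.
- vid=6: no matching t2 row.
- vid=NULL: no matching t2 row.
- vid=3: 2 matching t2 row(s), so 2 row(s) emitted.
- vid=2: 2 matching t2 row(s), so 2 row(s) emitted.
- 4 row(s) from t2 found no t1 partner → padded with NULL.

(1, NULL, Carol); (2, NULL, Dave); (2, NULL, Judy); (6, MT, Alice); (6, MT, Nora); (6, OC, Alice); (6, OC, Nora); (6, SG, Alice); (6, SG, Nora); (6, NULL, Alice); (6, NULL, Nora); (NULL, NULL, Yara)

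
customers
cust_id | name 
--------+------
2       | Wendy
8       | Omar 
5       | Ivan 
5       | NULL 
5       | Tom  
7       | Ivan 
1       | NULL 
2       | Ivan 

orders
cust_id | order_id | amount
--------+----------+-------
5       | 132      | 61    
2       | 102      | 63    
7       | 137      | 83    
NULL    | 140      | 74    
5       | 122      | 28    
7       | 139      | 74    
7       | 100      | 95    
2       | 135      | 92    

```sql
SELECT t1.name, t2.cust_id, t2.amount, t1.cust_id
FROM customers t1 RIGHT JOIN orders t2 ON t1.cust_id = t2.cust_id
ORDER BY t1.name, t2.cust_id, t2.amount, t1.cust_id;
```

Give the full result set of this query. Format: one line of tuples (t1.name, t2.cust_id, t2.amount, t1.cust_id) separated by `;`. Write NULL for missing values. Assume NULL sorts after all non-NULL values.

(Ivan, 2, 63, 2); (Ivan, 2, 92, 2); (Ivan, 5, 28, 5); (Ivan, 5, 61, 5); (Ivan, 7, 74, 7); (Ivan, 7, 83, 7); (Ivan, 7, 95, 7); (Tom, 5, 28, 5); (Tom, 5, 61, 5); (Wendy, 2, 63, 2); (Wendy, 2, 92, 2); (NULL, 5, 28, 5); (NULL, 5, 61, 5); (NULL, NULL, 74, NULL)

RIGHT JOIN keeps every row from `orders`; unmatched rows get NULL for `customers`'s columns.
Matching on t1.cust_id = t2.cust_id. A NULL in a compared column never satisfies the condition.
- t1[0] cust_id=2 → 2 match(es) in t2 → 2 row(s).
- t1[1] cust_id=8 → no match.
- t1[2] cust_id=5 → 2 match(es) in t2 → 2 row(s).
- t1[3] cust_id=5 → 2 match(es) in t2 → 2 row(s).
- t1[4] cust_id=5 → 2 match(es) in t2 → 2 row(s).
- t1[5] cust_id=7 → 3 match(es) in t2 → 3 row(s).
- t1[6] cust_id=1 → no match.
- t1[7] cust_id=2 → 2 match(es) in t2 → 2 row(s).
- 1 row(s) from t2 found no t1 partner → padded with NULL.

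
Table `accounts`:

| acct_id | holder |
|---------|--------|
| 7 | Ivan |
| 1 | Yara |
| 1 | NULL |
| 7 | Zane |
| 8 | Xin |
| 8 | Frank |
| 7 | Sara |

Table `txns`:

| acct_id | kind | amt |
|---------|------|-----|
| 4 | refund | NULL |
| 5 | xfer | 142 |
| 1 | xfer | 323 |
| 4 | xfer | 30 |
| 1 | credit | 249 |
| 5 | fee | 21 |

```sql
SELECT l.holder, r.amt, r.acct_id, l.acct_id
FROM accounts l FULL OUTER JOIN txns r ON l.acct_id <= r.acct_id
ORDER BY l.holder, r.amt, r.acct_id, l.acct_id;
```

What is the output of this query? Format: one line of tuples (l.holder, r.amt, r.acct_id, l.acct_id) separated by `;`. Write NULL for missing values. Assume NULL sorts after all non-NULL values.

(Frank, NULL, NULL, 8); (Ivan, NULL, NULL, 7); (Sara, NULL, NULL, 7); (Xin, NULL, NULL, 8); (Yara, 21, 5, 1); (Yara, 30, 4, 1); (Yara, 142, 5, 1); (Yara, 249, 1, 1); (Yara, 323, 1, 1); (Yara, NULL, 4, 1); (Zane, NULL, NULL, 7); (NULL, 21, 5, 1); (NULL, 30, 4, 1); (NULL, 142, 5, 1); (NULL, 249, 1, 1); (NULL, 323, 1, 1); (NULL, NULL, 4, 1)

FULL OUTER JOIN keeps every row from both sides; unmatched rows get NULL for the other side's columns.
Matching on l.acct_id <= r.acct_id.
- acct_id=7: no r row matches, row kept with r columns NULL.
- acct_id=1: 6 matching r row(s), so 6 row(s) emitted.
- acct_id=1: 6 matching r row(s), so 6 row(s) emitted.
- acct_id=7: no r row matches, row kept with r columns NULL.
- acct_id=8: no r row matches, row kept with r columns NULL.
- acct_id=8: no r row matches, row kept with r columns NULL.
- acct_id=7: no r row matches, row kept with r columns NULL.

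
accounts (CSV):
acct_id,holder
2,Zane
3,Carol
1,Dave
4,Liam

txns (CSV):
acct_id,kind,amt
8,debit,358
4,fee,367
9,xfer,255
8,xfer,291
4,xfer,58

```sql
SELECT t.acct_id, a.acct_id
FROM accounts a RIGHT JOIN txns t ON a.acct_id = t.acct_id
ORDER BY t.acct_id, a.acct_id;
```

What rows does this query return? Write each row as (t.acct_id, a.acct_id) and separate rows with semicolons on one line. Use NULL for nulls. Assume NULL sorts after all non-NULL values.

(4, 4); (4, 4); (8, NULL); (8, NULL); (9, NULL)

RIGHT JOIN keeps every row from `txns`; unmatched rows get NULL for `accounts`'s columns.
Matching on a.acct_id = t.acct_id.
- a row (acct_id=2): no match.
- a row (acct_id=3): no match.
- a row (acct_id=1): no match.
- a row (acct_id=4): matches 2 t row(s) → 2 output row(s).
- plus 3 unmatched t row(s), each kept with NULL a columns.
After projecting and ordering:
t.acct_id | a.acct_id
4 | 4
4 | 4
8 | NULL
8 | NULL
9 | NULL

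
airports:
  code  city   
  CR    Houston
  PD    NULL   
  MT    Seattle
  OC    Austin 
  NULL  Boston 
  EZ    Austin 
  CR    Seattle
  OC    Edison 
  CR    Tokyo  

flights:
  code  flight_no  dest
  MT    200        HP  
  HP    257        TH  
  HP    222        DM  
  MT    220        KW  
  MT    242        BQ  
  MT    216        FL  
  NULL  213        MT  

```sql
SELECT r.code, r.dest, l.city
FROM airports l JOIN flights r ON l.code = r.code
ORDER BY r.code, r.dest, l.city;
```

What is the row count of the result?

4

INNER JOIN keeps only pairs where the ON condition holds.
Matching on l.code = r.code. A NULL in a compared column never satisfies the condition.
- code=CR: no matching r row, dropped.
- code=PD: no matching r row, dropped.
- code=MT: 4 matching r row(s), so 4 row(s) emitted.
- code=OC: no matching r row, dropped.
- code=NULL: no matching r row, dropped.
- code=EZ: no matching r row, dropped.
- code=CR: no matching r row, dropped.
- code=OC: no matching r row, dropped.
- code=CR: no matching r row, dropped.
Total: 4 rows.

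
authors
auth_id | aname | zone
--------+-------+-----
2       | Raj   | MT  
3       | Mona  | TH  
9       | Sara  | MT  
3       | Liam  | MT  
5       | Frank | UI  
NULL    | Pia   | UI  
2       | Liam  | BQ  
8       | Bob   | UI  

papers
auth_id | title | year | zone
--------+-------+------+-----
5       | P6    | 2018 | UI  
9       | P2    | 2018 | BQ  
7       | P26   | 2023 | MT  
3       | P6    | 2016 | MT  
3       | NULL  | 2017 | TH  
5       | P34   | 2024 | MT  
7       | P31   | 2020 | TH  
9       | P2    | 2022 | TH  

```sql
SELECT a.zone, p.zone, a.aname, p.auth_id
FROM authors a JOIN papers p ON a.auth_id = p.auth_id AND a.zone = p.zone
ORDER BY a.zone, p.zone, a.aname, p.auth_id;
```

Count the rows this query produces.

3

INNER JOIN keeps only pairs where the ON condition holds.
Matching on a.auth_id = p.auth_id AND a.zone = p.zone. A NULL in a compared column never satisfies the condition.
- a[0] auth_id=2, zone=MT → no match; dropped.
- a[1] auth_id=3, zone=TH → 1 match(es) in p → 1 row(s).
- a[2] auth_id=9, zone=MT → no match; dropped.
- a[3] auth_id=3, zone=MT → 1 match(es) in p → 1 row(s).
- a[4] auth_id=5, zone=UI → 1 match(es) in p → 1 row(s).
- a[5] auth_id=NULL, zone=UI → no match; dropped.
- a[6] auth_id=2, zone=BQ → no match; dropped.
- a[7] auth_id=8, zone=UI → no match; dropped.
Total: 3 rows.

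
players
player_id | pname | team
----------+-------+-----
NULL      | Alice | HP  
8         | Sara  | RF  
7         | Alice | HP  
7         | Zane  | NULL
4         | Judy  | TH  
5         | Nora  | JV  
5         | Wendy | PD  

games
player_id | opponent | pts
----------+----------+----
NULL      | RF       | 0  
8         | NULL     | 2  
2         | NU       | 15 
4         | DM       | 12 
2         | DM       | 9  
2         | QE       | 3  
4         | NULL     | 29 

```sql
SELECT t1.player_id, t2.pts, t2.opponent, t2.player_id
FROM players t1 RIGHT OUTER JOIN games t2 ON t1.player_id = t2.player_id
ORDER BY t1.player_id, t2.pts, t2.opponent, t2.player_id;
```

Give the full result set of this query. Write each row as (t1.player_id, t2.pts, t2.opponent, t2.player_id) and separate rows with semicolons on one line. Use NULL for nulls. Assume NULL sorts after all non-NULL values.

(4, 12, DM, 4); (4, 29, NULL, 4); (8, 2, NULL, 8); (NULL, 0, RF, NULL); (NULL, 3, QE, 2); (NULL, 9, DM, 2); (NULL, 15, NU, 2)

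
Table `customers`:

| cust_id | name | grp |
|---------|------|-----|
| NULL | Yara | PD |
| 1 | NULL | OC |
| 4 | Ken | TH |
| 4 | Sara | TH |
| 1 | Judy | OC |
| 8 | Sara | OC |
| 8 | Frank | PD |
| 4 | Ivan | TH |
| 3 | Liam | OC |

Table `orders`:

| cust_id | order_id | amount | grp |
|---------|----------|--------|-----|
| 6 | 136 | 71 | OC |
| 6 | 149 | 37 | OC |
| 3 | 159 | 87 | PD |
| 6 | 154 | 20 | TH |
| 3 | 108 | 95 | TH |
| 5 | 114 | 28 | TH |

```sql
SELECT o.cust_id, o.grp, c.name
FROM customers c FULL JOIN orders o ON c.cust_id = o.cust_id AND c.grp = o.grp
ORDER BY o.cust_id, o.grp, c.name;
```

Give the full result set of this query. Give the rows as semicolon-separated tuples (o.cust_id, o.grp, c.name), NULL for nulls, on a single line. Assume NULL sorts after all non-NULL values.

FULL OUTER JOIN keeps every row from both sides; unmatched rows get NULL for the other side's columns.
Matching on c.cust_id = o.cust_id AND c.grp = o.grp. A NULL in a compared column never satisfies the condition.
Matched pairs: 0; unmatched c rows kept: 9; unmatched o rows kept: 6.

(3, PD, NULL); (3, TH, NULL); (5, TH, NULL); (6, OC, NULL); (6, OC, NULL); (6, TH, NULL); (NULL, NULL, Frank); (NULL, NULL, Ivan); (NULL, NULL, Judy); (NULL, NULL, Ken); (NULL, NULL, Liam); (NULL, NULL, Sara); (NULL, NULL, Sara); (NULL, NULL, Yara); (NULL, NULL, NULL)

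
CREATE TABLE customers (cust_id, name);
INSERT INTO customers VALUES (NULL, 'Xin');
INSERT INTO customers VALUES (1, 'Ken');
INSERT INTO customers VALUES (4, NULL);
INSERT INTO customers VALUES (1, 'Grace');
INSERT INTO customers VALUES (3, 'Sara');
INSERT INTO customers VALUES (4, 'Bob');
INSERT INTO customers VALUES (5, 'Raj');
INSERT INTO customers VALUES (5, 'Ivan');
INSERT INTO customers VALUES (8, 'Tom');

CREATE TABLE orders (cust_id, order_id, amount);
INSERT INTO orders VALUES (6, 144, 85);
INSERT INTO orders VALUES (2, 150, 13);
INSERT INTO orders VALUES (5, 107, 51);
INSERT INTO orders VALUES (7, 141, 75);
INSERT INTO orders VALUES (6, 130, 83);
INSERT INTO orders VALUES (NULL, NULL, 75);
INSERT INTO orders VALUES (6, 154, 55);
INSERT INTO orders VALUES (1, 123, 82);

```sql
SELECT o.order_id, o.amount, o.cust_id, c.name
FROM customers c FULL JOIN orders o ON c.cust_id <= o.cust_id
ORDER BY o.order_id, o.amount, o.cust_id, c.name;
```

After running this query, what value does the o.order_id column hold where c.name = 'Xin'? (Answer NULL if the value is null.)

NULL

FULL OUTER JOIN keeps every row from both sides; unmatched rows get NULL for the other side's columns.
Matching on c.cust_id <= o.cust_id. A NULL in a compared column never satisfies the condition.
- c row (cust_id=NULL): no match → kept, o columns NULL.
- c row (cust_id=1): matches 7 o row(s) → 7 output row(s).
- c row (cust_id=4): matches 5 o row(s) → 5 output row(s).
- c row (cust_id=1): matches 7 o row(s) → 7 output row(s).
- c row (cust_id=3): matches 5 o row(s) → 5 output row(s).
- c row (cust_id=4): matches 5 o row(s) → 5 output row(s).
- c row (cust_id=5): matches 5 o row(s) → 5 output row(s).
- c row (cust_id=5): matches 5 o row(s) → 5 output row(s).
- c row (cust_id=8): no match → kept, o columns NULL.
- 1 row(s) from o found no c partner → padded with NULL.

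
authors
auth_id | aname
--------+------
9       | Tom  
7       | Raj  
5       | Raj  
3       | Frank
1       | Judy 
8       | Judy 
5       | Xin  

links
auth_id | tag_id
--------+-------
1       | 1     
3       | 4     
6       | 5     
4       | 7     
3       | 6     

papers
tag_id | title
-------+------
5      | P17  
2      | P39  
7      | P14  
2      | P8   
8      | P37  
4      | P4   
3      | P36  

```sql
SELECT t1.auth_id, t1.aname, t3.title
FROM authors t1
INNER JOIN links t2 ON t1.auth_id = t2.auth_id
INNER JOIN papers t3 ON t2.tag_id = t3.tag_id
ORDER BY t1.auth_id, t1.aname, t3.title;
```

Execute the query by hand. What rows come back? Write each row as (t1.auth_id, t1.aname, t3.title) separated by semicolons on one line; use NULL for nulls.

Evaluate left to right. First `authors t1 INNER JOIN links t2` on auth_id: 3 row(s).
Then INNER JOIN `papers t3` on tag_id: keep only rows whose t2.tag_id appears in t3.

(3, Frank, P4)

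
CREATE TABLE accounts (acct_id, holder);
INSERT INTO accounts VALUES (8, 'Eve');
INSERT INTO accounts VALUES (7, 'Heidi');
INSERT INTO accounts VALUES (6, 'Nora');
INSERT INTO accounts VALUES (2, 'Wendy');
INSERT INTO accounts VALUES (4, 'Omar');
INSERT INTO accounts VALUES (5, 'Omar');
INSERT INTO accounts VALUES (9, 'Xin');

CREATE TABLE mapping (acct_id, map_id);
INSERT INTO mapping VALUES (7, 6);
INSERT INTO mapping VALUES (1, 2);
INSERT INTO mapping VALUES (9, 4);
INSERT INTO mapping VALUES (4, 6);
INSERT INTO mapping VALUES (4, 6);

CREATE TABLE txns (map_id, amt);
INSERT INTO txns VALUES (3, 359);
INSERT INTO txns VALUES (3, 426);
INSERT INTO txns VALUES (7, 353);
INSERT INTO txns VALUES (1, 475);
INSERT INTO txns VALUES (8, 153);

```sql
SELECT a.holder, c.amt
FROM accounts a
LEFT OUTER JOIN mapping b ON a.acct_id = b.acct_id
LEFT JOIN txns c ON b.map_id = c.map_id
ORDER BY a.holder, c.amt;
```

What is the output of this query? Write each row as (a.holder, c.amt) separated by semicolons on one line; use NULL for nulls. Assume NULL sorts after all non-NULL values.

(Eve, NULL); (Heidi, NULL); (Nora, NULL); (Omar, NULL); (Omar, NULL); (Omar, NULL); (Wendy, NULL); (Xin, NULL)

Step 1 — a LEFT JOIN b on acct_id → 8 row(s).
Then LEFT JOIN `txns c` on map_id: each of those 8 rows is kept; rows whose b.map_id has no match in c get NULL for c's columns.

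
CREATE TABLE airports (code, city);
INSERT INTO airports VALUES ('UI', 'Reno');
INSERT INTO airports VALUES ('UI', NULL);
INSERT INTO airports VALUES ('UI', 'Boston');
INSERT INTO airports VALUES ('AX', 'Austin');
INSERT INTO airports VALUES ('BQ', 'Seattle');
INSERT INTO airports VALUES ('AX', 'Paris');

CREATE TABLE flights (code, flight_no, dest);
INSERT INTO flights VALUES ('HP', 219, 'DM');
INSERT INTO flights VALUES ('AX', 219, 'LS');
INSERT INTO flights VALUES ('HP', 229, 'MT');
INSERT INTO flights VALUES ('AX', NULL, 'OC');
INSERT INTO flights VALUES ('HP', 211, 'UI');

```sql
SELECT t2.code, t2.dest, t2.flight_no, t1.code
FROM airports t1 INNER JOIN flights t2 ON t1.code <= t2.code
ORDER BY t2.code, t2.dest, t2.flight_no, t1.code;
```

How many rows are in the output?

13

INNER JOIN keeps only pairs where the ON condition holds.
Matching on t1.code <= t2.code.
- t1[0] code=UI → no match; dropped.
- t1[1] code=UI → no match; dropped.
- t1[2] code=UI → no match; dropped.
- t1[3] code=AX → 5 match(es) in t2 → 5 row(s).
- t1[4] code=BQ → 3 match(es) in t2 → 3 row(s).
- t1[5] code=AX → 5 match(es) in t2 → 5 row(s).
Total: 13 rows.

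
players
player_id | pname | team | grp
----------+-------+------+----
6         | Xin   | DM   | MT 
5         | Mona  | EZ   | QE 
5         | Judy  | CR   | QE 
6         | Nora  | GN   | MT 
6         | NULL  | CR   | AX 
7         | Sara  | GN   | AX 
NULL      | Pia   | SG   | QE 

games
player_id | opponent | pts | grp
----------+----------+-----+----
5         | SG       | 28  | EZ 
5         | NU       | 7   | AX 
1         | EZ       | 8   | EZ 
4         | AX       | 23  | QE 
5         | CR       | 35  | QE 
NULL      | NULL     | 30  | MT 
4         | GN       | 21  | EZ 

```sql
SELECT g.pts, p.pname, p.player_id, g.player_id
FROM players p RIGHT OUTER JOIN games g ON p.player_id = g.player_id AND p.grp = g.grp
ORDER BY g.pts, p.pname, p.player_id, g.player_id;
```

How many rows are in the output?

8

RIGHT JOIN keeps every row from `games`; unmatched rows get NULL for `players`'s columns.
Matching on p.player_id = g.player_id AND p.grp = g.grp. A NULL in a compared column never satisfies the condition.
Matched pairs: 2; unmatched g rows kept: 6.
Total: 2 matched + 6 padded = 8 rows.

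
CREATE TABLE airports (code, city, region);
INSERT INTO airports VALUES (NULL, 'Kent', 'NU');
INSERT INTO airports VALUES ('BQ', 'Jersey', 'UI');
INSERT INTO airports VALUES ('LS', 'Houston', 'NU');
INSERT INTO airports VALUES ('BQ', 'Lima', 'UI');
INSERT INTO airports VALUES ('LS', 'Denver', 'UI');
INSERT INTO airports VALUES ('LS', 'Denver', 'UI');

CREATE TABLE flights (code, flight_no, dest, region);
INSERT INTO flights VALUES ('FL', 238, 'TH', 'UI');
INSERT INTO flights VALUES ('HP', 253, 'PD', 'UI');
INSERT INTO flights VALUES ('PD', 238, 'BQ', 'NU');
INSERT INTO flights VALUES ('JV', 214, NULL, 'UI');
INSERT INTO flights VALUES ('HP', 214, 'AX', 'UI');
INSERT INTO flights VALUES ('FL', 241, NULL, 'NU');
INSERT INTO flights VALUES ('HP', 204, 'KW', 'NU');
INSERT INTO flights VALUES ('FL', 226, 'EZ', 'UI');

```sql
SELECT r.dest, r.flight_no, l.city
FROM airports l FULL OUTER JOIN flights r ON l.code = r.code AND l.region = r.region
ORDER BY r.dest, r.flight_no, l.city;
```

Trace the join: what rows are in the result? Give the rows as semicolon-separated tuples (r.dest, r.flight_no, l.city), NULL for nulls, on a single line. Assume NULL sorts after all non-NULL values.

FULL OUTER JOIN keeps every row from both sides; unmatched rows get NULL for the other side's columns.
Matching on l.code = r.code AND l.region = r.region. A NULL in a compared column never satisfies the condition.
- l[0] code=NULL, region=NU → no match; kept with NULLs on the r side.
- l[1] code=BQ, region=UI → no match; kept with NULLs on the r side.
- l[2] code=LS, region=NU → no match; kept with NULLs on the r side.
- l[3] code=BQ, region=UI → no match; kept with NULLs on the r side.
- l[4] code=LS, region=UI → no match; kept with NULLs on the r side.
- l[5] code=LS, region=UI → no match; kept with NULLs on the r side.
- 8 row(s) from r found no l partner → padded with NULL.

(AX, 214, NULL); (BQ, 238, NULL); (EZ, 226, NULL); (KW, 204, NULL); (PD, 253, NULL); (TH, 238, NULL); (NULL, 214, NULL); (NULL, 241, NULL); (NULL, NULL, Denver); (NULL, NULL, Denver); (NULL, NULL, Houston); (NULL, NULL, Jersey); (NULL, NULL, Kent); (NULL, NULL, Lima)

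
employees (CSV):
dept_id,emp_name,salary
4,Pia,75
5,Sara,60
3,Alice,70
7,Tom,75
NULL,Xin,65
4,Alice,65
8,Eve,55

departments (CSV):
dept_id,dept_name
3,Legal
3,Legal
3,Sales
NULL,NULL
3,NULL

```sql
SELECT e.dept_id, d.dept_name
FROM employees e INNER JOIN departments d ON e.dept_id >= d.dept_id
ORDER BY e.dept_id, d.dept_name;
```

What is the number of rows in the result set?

24

INNER JOIN keeps only pairs where the ON condition holds.
Matching on e.dept_id >= d.dept_id. A NULL in a compared column never satisfies the condition.
- dept_id=4: 4 matching d row(s), so 4 row(s) emitted.
- dept_id=5: 4 matching d row(s), so 4 row(s) emitted.
- dept_id=3: 4 matching d row(s), so 4 row(s) emitted.
- dept_id=7: 4 matching d row(s), so 4 row(s) emitted.
- dept_id=NULL: no matching d row, dropped.
- dept_id=4: 4 matching d row(s), so 4 row(s) emitted.
- dept_id=8: 4 matching d row(s), so 4 row(s) emitted.
Total: 24 rows.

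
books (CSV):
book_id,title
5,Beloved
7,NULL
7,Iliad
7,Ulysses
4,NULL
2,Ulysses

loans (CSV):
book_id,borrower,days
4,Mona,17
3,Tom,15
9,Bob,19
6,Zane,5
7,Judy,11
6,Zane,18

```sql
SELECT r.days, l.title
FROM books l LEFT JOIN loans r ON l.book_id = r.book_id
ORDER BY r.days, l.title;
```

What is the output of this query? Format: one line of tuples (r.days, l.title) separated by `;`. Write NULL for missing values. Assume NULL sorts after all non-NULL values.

LEFT JOIN keeps every row from `books`; unmatched rows get NULL for `loans`'s columns.
Matching on l.book_id = r.book_id.
- l row (book_id=5): no match → kept, r columns NULL.
- l row (book_id=7): matches 1 r row(s) → 1 output row(s).
- l row (book_id=7): matches 1 r row(s) → 1 output row(s).
- l row (book_id=7): matches 1 r row(s) → 1 output row(s).
- l row (book_id=4): matches 1 r row(s) → 1 output row(s).
- l row (book_id=2): no match → kept, r columns NULL.
After projecting and ordering:
r.days | l.title
11 | Iliad
11 | Ulysses
11 | NULL
17 | NULL
NULL | Beloved
NULL | Ulysses

(11, Iliad); (11, Ulysses); (11, NULL); (17, NULL); (NULL, Beloved); (NULL, Ulysses)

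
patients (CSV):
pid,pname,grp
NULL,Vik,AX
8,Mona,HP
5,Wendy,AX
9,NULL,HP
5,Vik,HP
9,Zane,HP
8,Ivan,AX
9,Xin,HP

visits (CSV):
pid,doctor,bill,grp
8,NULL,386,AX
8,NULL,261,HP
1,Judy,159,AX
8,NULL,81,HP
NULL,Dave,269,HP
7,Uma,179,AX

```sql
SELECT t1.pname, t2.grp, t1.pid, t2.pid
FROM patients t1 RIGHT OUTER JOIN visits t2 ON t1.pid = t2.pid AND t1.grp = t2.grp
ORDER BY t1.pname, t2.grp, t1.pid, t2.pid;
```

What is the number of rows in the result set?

6

RIGHT JOIN keeps every row from `visits`; unmatched rows get NULL for `patients`'s columns.
Matching on t1.pid = t2.pid AND t1.grp = t2.grp. A NULL in a compared column never satisfies the condition.
Matched pairs: 3; unmatched t2 rows kept: 3.
Total: 3 matched + 3 padded = 6 rows.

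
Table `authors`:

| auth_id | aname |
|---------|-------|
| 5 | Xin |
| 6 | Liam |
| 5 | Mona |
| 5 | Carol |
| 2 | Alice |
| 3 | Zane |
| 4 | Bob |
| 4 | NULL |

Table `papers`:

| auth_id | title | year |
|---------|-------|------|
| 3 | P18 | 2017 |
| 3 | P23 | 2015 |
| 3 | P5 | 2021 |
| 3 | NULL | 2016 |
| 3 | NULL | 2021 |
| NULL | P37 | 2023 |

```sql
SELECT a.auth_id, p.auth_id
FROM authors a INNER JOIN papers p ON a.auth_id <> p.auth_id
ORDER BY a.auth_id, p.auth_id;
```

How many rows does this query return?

35

INNER JOIN keeps only pairs where the ON condition holds.
Matching on a.auth_id <> p.auth_id. A NULL in a compared column never satisfies the condition.
Matched pairs: 35.
Total: 35 rows.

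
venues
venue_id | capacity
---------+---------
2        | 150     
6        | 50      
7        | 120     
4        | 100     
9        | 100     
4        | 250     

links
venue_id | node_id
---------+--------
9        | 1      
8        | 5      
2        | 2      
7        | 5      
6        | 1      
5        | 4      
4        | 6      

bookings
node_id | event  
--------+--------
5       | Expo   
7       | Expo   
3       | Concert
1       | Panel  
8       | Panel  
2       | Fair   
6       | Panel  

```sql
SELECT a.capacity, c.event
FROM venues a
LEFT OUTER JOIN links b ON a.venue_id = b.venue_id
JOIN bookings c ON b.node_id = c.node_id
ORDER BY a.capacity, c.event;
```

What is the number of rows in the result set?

6

Step 1 — a LEFT JOIN b on venue_id → 6 row(s).
Then INNER JOIN `bookings c` on node_id: keep only rows whose b.node_id appears in c.
Result: 6 row(s).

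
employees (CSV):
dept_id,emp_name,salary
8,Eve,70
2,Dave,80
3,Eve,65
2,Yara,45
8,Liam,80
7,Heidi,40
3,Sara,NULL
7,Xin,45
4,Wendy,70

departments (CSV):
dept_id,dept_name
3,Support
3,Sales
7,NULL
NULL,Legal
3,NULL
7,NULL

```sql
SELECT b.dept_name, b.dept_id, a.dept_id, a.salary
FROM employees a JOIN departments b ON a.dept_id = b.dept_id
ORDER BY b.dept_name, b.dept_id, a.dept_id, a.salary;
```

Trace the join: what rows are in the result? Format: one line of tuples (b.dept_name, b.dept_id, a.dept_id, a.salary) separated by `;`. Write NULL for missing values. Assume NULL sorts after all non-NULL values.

(Sales, 3, 3, 65); (Sales, 3, 3, NULL); (Support, 3, 3, 65); (Support, 3, 3, NULL); (NULL, 3, 3, 65); (NULL, 3, 3, NULL); (NULL, 7, 7, 40); (NULL, 7, 7, 40); (NULL, 7, 7, 45); (NULL, 7, 7, 45)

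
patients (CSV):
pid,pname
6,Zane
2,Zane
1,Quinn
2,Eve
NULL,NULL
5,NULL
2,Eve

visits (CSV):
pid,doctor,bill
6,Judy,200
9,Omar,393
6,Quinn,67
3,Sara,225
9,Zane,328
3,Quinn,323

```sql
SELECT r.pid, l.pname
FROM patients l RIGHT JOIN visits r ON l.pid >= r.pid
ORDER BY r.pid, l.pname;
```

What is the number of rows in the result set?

8

RIGHT JOIN keeps every row from `visits`; unmatched rows get NULL for `patients`'s columns.
Matching on l.pid >= r.pid. A NULL in a compared column never satisfies the condition.
- l[0] pid=6 → 4 match(es) in r → 4 row(s).
- l[1] pid=2 → no match.
- l[2] pid=1 → no match.
- l[3] pid=2 → no match.
- l[4] pid=NULL → no match.
- l[5] pid=5 → 2 match(es) in r → 2 row(s).
- l[6] pid=2 → no match.
- plus 2 unmatched r row(s), each kept with NULL l columns.
Total: 6 matched + 2 padded = 8 rows.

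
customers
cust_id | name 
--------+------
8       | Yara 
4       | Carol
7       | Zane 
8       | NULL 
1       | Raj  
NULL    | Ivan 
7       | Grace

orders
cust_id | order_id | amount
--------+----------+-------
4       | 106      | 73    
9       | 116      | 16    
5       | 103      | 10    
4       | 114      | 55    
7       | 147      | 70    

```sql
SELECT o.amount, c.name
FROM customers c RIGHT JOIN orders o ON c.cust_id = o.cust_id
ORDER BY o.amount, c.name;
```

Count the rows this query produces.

RIGHT JOIN keeps every row from `orders`; unmatched rows get NULL for `customers`'s columns.
Matching on c.cust_id = o.cust_id. A NULL in a compared column never satisfies the condition.
- c row (cust_id=8): no match.
- c row (cust_id=4): matches 2 o row(s) → 2 output row(s).
- c row (cust_id=7): matches 1 o row(s) → 1 output row(s).
- c row (cust_id=8): no match.
- c row (cust_id=1): no match.
- c row (cust_id=NULL): no match.
- c row (cust_id=7): matches 1 o row(s) → 1 output row(s).
- plus 2 unmatched o row(s), each kept with NULL c columns.
Total: 4 matched + 2 padded = 6 rows.

6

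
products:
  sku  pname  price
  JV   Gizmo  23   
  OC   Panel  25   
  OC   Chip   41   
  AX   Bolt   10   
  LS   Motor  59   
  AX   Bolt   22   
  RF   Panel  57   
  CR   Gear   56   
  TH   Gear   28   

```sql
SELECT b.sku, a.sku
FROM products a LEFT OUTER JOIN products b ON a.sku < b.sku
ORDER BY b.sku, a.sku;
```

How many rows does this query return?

LEFT JOIN keeps every row from `products a`; unmatched rows get NULL for `products b`'s columns.
Matching on a.sku < b.sku.
- a (sku=JV) pairs with 5 row(s) of b.
- a (sku=OC) pairs with 2 row(s) of b.
- a (sku=OC) pairs with 2 row(s) of b.
- a (sku=AX) pairs with 7 row(s) of b.
- a (sku=LS) pairs with 4 row(s) of b.
- a (sku=AX) pairs with 7 row(s) of b.
- a (sku=RF) pairs with 1 row(s) of b.
- a (sku=CR) pairs with 6 row(s) of b.
- a (sku=TH) has no partner → padded with NULL.
Total: 34 matched + 1 padded = 35 rows.

35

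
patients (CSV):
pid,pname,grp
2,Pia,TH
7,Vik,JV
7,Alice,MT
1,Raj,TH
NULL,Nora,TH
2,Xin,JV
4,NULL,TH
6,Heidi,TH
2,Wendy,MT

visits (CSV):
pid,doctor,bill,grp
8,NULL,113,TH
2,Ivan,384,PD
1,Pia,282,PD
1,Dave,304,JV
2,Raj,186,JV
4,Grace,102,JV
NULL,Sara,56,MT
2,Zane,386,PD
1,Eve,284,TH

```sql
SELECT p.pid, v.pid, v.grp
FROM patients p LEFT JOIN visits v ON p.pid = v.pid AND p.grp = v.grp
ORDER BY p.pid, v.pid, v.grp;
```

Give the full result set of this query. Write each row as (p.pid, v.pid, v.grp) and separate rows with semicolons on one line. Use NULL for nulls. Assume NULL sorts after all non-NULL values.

(1, 1, TH); (2, 2, JV); (2, NULL, NULL); (2, NULL, NULL); (4, NULL, NULL); (6, NULL, NULL); (7, NULL, NULL); (7, NULL, NULL); (NULL, NULL, NULL)

LEFT JOIN keeps every row from `patients`; unmatched rows get NULL for `visits`'s columns.
Matching on p.pid = v.pid AND p.grp = v.grp. A NULL in a compared column never satisfies the condition.
- p (pid=2, grp=TH) has no partner → padded with NULL.
- p (pid=7, grp=JV) has no partner → padded with NULL.
- p (pid=7, grp=MT) has no partner → padded with NULL.
- p (pid=1, grp=TH) pairs with 1 row(s) of v.
- p (pid=NULL, grp=TH) has no partner → padded with NULL.
- p (pid=2, grp=JV) pairs with 1 row(s) of v.
- p (pid=4, grp=TH) has no partner → padded with NULL.
- p (pid=6, grp=TH) has no partner → padded with NULL.
- p (pid=2, grp=MT) has no partner → padded with NULL.
After projecting and ordering:
p.pid | v.pid | v.grp
1 | 1 | TH
2 | 2 | JV
2 | NULL | NULL
2 | NULL | NULL
4 | NULL | NULL
6 | NULL | NULL
7 | NULL | NULL
7 | NULL | NULL
NULL | NULL | NULL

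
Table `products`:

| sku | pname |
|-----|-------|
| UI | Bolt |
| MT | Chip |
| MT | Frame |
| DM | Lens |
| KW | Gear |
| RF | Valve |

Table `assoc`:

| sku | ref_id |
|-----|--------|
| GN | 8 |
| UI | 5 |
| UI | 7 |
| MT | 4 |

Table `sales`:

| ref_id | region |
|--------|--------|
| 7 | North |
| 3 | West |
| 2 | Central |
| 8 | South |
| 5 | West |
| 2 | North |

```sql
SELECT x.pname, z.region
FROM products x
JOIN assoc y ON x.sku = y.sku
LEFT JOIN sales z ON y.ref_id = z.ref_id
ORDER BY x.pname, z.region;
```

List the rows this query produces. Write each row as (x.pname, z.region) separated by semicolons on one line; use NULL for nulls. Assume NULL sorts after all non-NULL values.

(Bolt, North); (Bolt, West); (Chip, NULL); (Frame, NULL)

Evaluate left to right. First `products x INNER JOIN assoc y` on sku: 4 row(s).
Then LEFT JOIN `sales z` on ref_id: each of those 4 rows is kept; rows whose y.ref_id has no match in z get NULL for z's columns.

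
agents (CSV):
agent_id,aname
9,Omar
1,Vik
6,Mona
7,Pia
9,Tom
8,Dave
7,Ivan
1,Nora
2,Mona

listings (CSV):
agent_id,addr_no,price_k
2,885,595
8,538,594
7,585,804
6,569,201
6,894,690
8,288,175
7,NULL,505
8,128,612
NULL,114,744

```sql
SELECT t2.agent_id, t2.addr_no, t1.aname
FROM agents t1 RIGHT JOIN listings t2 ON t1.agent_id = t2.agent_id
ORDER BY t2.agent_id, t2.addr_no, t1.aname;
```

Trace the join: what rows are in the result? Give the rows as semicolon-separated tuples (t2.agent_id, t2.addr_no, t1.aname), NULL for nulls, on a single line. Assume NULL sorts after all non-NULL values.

RIGHT JOIN keeps every row from `listings`; unmatched rows get NULL for `agents`'s columns.
Matching on t1.agent_id = t2.agent_id. A NULL in a compared column never satisfies the condition.
Matched pairs: 10; unmatched t2 rows kept: 1.

(2, 885, Mona); (6, 569, Mona); (6, 894, Mona); (7, 585, Ivan); (7, 585, Pia); (7, NULL, Ivan); (7, NULL, Pia); (8, 128, Dave); (8, 288, Dave); (8, 538, Dave); (NULL, 114, NULL)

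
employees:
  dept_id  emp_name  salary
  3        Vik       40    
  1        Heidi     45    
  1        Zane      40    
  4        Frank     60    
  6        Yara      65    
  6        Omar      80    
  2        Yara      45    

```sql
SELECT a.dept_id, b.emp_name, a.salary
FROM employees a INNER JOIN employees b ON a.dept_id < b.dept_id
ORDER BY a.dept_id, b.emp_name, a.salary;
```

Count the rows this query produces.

INNER JOIN keeps only pairs where the ON condition holds.
Matching on a.dept_id < b.dept_id.
- dept_id=3: 3 matching b row(s), so 3 row(s) emitted.
- dept_id=1: 5 matching b row(s), so 5 row(s) emitted.
- dept_id=1: 5 matching b row(s), so 5 row(s) emitted.
- dept_id=4: 2 matching b row(s), so 2 row(s) emitted.
- dept_id=6: no matching b row, dropped.
- dept_id=6: no matching b row, dropped.
- dept_id=2: 4 matching b row(s), so 4 row(s) emitted.
Total: 19 rows.

19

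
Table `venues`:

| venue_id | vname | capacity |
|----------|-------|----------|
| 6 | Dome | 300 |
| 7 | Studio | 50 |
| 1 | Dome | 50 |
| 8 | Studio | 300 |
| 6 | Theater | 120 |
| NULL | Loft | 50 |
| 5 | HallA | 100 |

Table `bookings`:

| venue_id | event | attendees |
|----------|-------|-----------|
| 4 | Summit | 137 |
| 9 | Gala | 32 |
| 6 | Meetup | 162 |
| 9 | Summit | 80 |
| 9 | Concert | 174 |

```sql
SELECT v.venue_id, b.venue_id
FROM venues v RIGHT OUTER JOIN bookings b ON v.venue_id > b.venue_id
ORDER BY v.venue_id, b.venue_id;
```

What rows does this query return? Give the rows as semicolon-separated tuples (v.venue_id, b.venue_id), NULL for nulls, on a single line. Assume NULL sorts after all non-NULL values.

(5, 4); (6, 4); (6, 4); (7, 4); (7, 6); (8, 4); (8, 6); (NULL, 9); (NULL, 9); (NULL, 9)

RIGHT JOIN keeps every row from `bookings`; unmatched rows get NULL for `venues`'s columns.
Matching on v.venue_id > b.venue_id. A NULL in a compared column never satisfies the condition.
- v[0] venue_id=6 → 1 match(es) in b → 1 row(s).
- v[1] venue_id=7 → 2 match(es) in b → 2 row(s).
- v[2] venue_id=1 → no match.
- v[3] venue_id=8 → 2 match(es) in b → 2 row(s).
- v[4] venue_id=6 → 1 match(es) in b → 1 row(s).
- v[5] venue_id=NULL → no match.
- v[6] venue_id=5 → 1 match(es) in b → 1 row(s).
- plus 3 unmatched b row(s), each kept with NULL v columns.
After projecting and ordering:
v.venue_id | b.venue_id
5 | 4
6 | 4
6 | 4
7 | 4
7 | 6
8 | 4
8 | 6
NULL | 9
NULL | 9
NULL | 9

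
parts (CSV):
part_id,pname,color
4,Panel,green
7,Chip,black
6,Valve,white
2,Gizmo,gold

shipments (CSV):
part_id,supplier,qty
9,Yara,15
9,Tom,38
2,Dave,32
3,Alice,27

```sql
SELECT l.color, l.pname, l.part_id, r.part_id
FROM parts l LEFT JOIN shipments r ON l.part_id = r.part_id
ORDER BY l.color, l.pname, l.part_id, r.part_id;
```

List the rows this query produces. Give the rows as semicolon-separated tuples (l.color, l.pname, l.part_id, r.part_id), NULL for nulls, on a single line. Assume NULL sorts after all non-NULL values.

(black, Chip, 7, NULL); (gold, Gizmo, 2, 2); (green, Panel, 4, NULL); (white, Valve, 6, NULL)

LEFT JOIN keeps every row from `parts`; unmatched rows get NULL for `shipments`'s columns.
Matching on l.part_id = r.part_id.
Matched pairs: 1; unmatched l rows kept: 3.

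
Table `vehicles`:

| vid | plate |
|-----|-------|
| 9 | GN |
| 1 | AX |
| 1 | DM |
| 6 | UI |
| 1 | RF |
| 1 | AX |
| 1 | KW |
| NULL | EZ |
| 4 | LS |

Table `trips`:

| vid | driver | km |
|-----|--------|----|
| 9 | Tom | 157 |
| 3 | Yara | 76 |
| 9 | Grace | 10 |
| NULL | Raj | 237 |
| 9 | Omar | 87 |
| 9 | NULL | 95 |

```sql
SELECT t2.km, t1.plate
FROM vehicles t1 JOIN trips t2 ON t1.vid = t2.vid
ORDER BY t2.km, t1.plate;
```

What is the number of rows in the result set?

INNER JOIN keeps only pairs where the ON condition holds.
Matching on t1.vid = t2.vid. A NULL in a compared column never satisfies the condition.
- vid=9: 4 matching t2 row(s), so 4 row(s) emitted.
- vid=1: no matching t2 row, dropped.
- vid=1: no matching t2 row, dropped.
- vid=6: no matching t2 row, dropped.
- vid=1: no matching t2 row, dropped.
- vid=1: no matching t2 row, dropped.
- vid=1: no matching t2 row, dropped.
- vid=NULL: no matching t2 row, dropped.
- vid=4: no matching t2 row, dropped.
Total: 4 rows.

4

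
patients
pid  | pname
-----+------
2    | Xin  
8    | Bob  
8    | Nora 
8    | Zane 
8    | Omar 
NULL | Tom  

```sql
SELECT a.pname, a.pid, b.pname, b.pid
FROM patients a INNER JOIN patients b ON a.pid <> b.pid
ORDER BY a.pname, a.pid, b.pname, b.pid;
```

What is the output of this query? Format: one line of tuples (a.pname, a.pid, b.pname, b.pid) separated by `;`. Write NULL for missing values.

(Bob, 8, Xin, 2); (Nora, 8, Xin, 2); (Omar, 8, Xin, 2); (Xin, 2, Bob, 8); (Xin, 2, Nora, 8); (Xin, 2, Omar, 8); (Xin, 2, Zane, 8); (Zane, 8, Xin, 2)

INNER JOIN keeps only pairs where the ON condition holds.
Matching on a.pid <> b.pid. A NULL in a compared column never satisfies the condition.
Matched pairs: 8.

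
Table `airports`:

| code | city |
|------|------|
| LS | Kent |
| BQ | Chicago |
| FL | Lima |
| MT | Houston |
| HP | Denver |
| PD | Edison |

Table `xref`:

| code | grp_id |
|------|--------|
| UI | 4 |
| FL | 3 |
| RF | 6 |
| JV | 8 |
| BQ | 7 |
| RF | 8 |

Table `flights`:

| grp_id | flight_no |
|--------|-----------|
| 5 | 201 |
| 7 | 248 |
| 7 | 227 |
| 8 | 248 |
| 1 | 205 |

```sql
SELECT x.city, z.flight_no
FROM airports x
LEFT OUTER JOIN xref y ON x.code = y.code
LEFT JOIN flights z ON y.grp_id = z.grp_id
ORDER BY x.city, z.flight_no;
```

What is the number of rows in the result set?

7

Joins associate left-to-right: airports LEFT JOIN xref on code gives 6 intermediate row(s).
Then LEFT JOIN `flights z` on grp_id: each of those 6 rows is kept; rows whose y.grp_id has no match in z get NULL for z's columns.
Result: 7 row(s).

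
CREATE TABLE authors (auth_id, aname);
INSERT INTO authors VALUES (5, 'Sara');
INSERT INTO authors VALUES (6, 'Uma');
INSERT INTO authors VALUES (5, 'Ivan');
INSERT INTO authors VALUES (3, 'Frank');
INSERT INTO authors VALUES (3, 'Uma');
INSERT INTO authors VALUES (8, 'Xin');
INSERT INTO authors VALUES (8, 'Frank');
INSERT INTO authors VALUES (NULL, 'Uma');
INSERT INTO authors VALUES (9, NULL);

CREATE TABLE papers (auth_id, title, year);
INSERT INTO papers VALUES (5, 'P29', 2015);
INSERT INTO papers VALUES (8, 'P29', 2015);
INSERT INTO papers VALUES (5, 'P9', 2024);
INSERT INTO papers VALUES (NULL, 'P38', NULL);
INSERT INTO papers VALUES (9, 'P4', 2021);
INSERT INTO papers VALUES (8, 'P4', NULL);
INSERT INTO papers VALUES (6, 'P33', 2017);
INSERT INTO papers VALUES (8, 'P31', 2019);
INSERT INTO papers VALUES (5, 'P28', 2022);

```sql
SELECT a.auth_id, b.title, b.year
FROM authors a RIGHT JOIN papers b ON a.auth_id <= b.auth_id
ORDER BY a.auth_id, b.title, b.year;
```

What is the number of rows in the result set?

RIGHT JOIN keeps every row from `papers`; unmatched rows get NULL for `authors`'s columns.
Matching on a.auth_id <= b.auth_id. A NULL in a compared column never satisfies the condition.
- a row (auth_id=5): matches 8 b row(s) → 8 output row(s).
- a row (auth_id=6): matches 5 b row(s) → 5 output row(s).
- a row (auth_id=5): matches 8 b row(s) → 8 output row(s).
- a row (auth_id=3): matches 8 b row(s) → 8 output row(s).
- a row (auth_id=3): matches 8 b row(s) → 8 output row(s).
- a row (auth_id=8): matches 4 b row(s) → 4 output row(s).
- a row (auth_id=8): matches 4 b row(s) → 4 output row(s).
- a row (auth_id=NULL): no match.
- a row (auth_id=9): matches 1 b row(s) → 1 output row(s).
- 1 b row(s) had no a match → kept, a columns NULL.
Total: 46 matched + 1 padded = 47 rows.

47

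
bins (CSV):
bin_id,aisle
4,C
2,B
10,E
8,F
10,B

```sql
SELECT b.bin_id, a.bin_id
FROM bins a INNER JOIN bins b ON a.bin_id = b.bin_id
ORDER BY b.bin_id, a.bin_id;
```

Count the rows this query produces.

INNER JOIN keeps only pairs where the ON condition holds.
Matching on a.bin_id = b.bin_id.
- a (bin_id=4) pairs with 1 row(s) of b.
- a (bin_id=2) pairs with 1 row(s) of b.
- a (bin_id=10) pairs with 2 row(s) of b.
- a (bin_id=8) pairs with 1 row(s) of b.
- a (bin_id=10) pairs with 2 row(s) of b.
Total: 7 rows.

7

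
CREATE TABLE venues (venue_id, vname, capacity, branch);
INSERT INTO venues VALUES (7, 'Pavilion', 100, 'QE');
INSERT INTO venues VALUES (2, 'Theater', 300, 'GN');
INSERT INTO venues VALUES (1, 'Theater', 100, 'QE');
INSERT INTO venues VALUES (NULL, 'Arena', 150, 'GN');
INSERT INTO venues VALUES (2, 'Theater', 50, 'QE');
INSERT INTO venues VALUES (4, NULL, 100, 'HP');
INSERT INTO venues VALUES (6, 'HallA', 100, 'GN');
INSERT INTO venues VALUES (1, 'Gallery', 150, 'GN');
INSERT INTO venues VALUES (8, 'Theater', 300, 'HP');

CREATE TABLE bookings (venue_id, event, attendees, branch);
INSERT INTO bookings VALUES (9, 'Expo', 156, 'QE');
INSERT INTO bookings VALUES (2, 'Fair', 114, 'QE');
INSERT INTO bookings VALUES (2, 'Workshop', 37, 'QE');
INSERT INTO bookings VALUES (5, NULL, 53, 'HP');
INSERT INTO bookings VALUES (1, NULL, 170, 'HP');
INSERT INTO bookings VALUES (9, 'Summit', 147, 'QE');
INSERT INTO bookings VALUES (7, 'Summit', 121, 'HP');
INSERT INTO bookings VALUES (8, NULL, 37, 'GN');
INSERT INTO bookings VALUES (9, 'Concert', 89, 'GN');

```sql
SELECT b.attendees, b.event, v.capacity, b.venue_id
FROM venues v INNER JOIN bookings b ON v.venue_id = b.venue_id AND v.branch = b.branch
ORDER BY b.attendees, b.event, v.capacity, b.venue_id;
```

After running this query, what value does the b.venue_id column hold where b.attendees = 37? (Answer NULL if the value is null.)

2

INNER JOIN keeps only pairs where the ON condition holds.
Matching on v.venue_id = b.venue_id AND v.branch = b.branch. A NULL in a compared column never satisfies the condition.
Matched pairs: 2.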